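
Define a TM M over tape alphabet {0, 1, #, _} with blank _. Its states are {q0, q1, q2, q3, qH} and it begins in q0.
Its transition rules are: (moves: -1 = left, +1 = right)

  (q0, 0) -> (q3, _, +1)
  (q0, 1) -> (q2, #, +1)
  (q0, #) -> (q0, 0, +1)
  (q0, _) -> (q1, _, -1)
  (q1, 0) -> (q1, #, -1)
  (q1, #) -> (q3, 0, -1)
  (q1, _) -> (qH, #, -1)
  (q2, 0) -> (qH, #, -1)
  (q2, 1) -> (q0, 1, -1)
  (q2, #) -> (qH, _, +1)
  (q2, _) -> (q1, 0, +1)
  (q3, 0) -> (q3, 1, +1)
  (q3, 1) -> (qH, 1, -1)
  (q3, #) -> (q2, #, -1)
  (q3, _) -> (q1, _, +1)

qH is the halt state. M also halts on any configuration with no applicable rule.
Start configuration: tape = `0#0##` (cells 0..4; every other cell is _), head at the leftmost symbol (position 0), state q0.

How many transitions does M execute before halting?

state=q0 head=0 tape=[0]#0##   (q0,0)→(q3,_,+1)
state=q3 head=1 tape=_[#]0##   (q3,#)→(q2,#,-1)
state=q2 head=0 tape=[_]#0##   (q2,_)→(q1,0,+1)
state=q1 head=1 tape=0[#]0##   (q1,#)→(q3,0,-1)
state=q3 head=0 tape=[0]00##   (q3,0)→(q3,1,+1)
state=q3 head=1 tape=1[0]0##   (q3,0)→(q3,1,+1)
state=q3 head=2 tape=11[0]##   (q3,0)→(q3,1,+1)
state=q3 head=3 tape=111[#]#   (q3,#)→(q2,#,-1)
state=q2 head=2 tape=11[1]##   (q2,1)→(q0,1,-1)
state=q0 head=1 tape=1[1]1##   (q0,1)→(q2,#,+1)
state=q2 head=2 tape=1#[1]##   (q2,1)→(q0,1,-1)
state=q0 head=1 tape=1[#]1##   (q0,#)→(q0,0,+1)
state=q0 head=2 tape=10[1]##   (q0,1)→(q2,#,+1)
state=q2 head=3 tape=10#[#]#   (q2,#)→(qH,_,+1)
state=qH head=4 tape=10#_[#]
M halts after 14 transitions.

14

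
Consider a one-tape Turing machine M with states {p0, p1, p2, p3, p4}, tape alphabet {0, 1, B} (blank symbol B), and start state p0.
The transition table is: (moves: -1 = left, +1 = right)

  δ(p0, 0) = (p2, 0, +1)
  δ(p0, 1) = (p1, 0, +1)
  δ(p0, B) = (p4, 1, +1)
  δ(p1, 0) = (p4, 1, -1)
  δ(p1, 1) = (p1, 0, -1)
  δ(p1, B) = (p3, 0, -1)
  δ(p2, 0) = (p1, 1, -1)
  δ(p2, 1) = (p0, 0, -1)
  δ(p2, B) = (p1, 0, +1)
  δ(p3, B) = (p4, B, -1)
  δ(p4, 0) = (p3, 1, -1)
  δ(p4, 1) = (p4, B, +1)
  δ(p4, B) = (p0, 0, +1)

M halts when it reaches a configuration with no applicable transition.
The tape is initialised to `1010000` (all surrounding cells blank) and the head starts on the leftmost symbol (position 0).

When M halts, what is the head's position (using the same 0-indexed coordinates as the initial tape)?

3

p0 | BB[1]010000   read 1 → write 0, move +1, go to p1
p1 | BB0[0]10000   read 0 → write 1, move -1, go to p4
p4 | BB[0]110000   read 0 → write 1, move -1, go to p3
p3 | B[B]1110000   read B → write B, move -1, go to p4
p4 | [B]B1110000   read B → write 0, move +1, go to p0
p0 | 0[B]1110000   read B → write 1, move +1, go to p4
p4 | 01[1]110000   read 1 → write B, move +1, go to p4
p4 | 01B[1]10000   read 1 → write B, move +1, go to p4
p4 | 01BB[1]0000   read 1 → write B, move +1, go to p4
p4 | 01BBB[0]000   read 0 → write 1, move -1, go to p3
p3 | 01BB[B]1000   read B → write B, move -1, go to p4
p4 | 01B[B]B1000   read B → write 0, move +1, go to p0
p0 | 01B0[B]1000   read B → write 1, move +1, go to p4
p4 | 01B01[1]000   read 1 → write B, move +1, go to p4
p4 | 01B01B[0]00   read 0 → write 1, move -1, go to p3
p3 | 01B01[B]100   read B → write B, move -1, go to p4
p4 | 01B0[1]B100   read 1 → write B, move +1, go to p4
p4 | 01B0B[B]100   read B → write 0, move +1, go to p0
p0 | 01B0B0[1]00   read 1 → write 0, move +1, go to p1
p1 | 01B0B00[0]0   read 0 → write 1, move -1, go to p4
p4 | 01B0B0[0]10   read 0 → write 1, move -1, go to p3
p3 | 01B0B[0]110
At halt the head is at cell 3.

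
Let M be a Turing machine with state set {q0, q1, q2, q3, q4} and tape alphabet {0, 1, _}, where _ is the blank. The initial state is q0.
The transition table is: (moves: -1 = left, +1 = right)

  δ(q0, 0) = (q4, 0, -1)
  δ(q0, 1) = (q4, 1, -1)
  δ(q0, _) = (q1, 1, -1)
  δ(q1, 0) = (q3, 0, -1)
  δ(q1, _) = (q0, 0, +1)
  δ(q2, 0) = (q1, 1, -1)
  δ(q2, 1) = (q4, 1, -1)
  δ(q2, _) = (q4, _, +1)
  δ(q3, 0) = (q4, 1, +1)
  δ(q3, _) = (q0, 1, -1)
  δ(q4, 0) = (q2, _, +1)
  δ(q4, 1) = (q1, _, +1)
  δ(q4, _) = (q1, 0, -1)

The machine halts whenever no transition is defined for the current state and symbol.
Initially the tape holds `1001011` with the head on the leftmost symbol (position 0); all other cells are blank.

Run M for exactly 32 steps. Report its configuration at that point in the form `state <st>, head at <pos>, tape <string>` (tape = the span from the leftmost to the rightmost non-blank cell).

state q2, head at -4, tape 01111001011

q0 | _____[1]001011   read 1 → write 1, move -1, go to q4
q4 | ____[_]1001011   read _ → write 0, move -1, go to q1
q1 | ___[_]01001011   read _ → write 0, move +1, go to q0
q0 | ___0[0]1001011   read 0 → write 0, move -1, go to q4
q4 | ___[0]01001011   read 0 → write _, move +1, go to q2
q2 | ____[0]1001011   read 0 → write 1, move -1, go to q1
q1 | ___[_]11001011   read _ → write 0, move +1, go to q0
q0 | ___0[1]1001011   read 1 → write 1, move -1, go to q4
q4 | ___[0]11001011   read 0 → write _, move +1, go to q2
q2 | ____[1]1001011   read 1 → write 1, move -1, go to q4
q4 | ___[_]11001011   read _ → write 0, move -1, go to q1
q1 | __[_]011001011   read _ → write 0, move +1, go to q0
q0 | __0[0]11001011   read 0 → write 0, move -1, go to q4
q4 | __[0]011001011   read 0 → write _, move +1, go to q2
q2 | ___[0]11001011   read 0 → write 1, move -1, go to q1
q1 | __[_]111001011   read _ → write 0, move +1, go to q0
q0 | __0[1]11001011   read 1 → write 1, move -1, go to q4
q4 | __[0]111001011   read 0 → write _, move +1, go to q2
q2 | ___[1]11001011   read 1 → write 1, move -1, go to q4
q4 | __[_]111001011   read _ → write 0, move -1, go to q1
q1 | _[_]0111001011   read _ → write 0, move +1, go to q0
q0 | _0[0]111001011   read 0 → write 0, move -1, go to q4
q4 | _[0]0111001011   read 0 → write _, move +1, go to q2
q2 | __[0]111001011   read 0 → write 1, move -1, go to q1
q1 | _[_]1111001011   read _ → write 0, move +1, go to q0
q0 | _0[1]111001011   read 1 → write 1, move -1, go to q4
q4 | _[0]1111001011   read 0 → write _, move +1, go to q2
q2 | __[1]111001011   read 1 → write 1, move -1, go to q4
q4 | _[_]1111001011   read _ → write 0, move -1, go to q1
q1 | [_]01111001011   read _ → write 0, move +1, go to q0
q0 | 0[0]1111001011   read 0 → write 0, move -1, go to q4
q4 | [0]01111001011   read 0 → write _, move +1, go to q2
q2 | _[0]1111001011
After 32 steps: state q2, head at -4, tape 01111001011.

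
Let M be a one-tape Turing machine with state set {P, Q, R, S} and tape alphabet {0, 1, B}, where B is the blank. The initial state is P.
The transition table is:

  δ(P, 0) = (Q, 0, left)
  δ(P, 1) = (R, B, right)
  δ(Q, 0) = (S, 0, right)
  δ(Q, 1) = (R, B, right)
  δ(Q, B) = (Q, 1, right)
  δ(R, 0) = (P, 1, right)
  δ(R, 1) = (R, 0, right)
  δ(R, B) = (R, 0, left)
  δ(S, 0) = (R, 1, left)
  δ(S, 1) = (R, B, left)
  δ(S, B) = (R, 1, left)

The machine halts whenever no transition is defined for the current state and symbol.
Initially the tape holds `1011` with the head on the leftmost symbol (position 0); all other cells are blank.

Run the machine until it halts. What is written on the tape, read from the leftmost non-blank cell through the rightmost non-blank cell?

1BB1

P | [1]011BB   read 1 → write B, move right, go to R
R | B[0]11BB   read 0 → write 1, move right, go to P
P | B1[1]1BB   read 1 → write B, move right, go to R
R | B1B[1]BB   read 1 → write 0, move right, go to R
R | B1B0[B]B   read B → write 0, move left, go to R
R | B1B[0]0B   read 0 → write 1, move right, go to P
P | B1B1[0]B   read 0 → write 0, move left, go to Q
Q | B1B[1]0B   read 1 → write B, move right, go to R
R | B1BB[0]B   read 0 → write 1, move right, go to P
P | B1BB1[B]
The non-blank tape span at halt is 1BB1.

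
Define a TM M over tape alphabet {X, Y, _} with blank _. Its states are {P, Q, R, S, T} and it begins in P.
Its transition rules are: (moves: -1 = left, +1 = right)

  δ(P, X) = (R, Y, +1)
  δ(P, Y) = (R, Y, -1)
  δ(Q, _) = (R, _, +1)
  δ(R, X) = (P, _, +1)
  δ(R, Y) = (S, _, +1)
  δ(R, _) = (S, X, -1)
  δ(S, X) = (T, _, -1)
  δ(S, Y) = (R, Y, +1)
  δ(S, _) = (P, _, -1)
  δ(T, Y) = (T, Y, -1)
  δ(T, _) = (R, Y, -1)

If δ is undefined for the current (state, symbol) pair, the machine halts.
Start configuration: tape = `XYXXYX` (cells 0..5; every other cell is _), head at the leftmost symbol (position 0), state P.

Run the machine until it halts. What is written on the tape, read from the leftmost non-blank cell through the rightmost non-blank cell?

Y__Y

P | [X]YXXYX_   read X → write Y, move +1, go to R
R | Y[Y]XXYX_   read Y → write _, move +1, go to S
S | Y_[X]XYX_   read X → write _, move -1, go to T
T | Y[_]_XYX_   read _ → write Y, move -1, go to R
R | [Y]Y_XYX_   read Y → write _, move +1, go to S
S | _[Y]_XYX_   read Y → write Y, move +1, go to R
R | _Y[_]XYX_   read _ → write X, move -1, go to S
S | _[Y]XXYX_   read Y → write Y, move +1, go to R
R | _Y[X]XYX_   read X → write _, move +1, go to P
P | _Y_[X]YX_   read X → write Y, move +1, go to R
R | _Y_Y[Y]X_   read Y → write _, move +1, go to S
S | _Y_Y_[X]_   read X → write _, move -1, go to T
T | _Y_Y[_]__   read _ → write Y, move -1, go to R
R | _Y_[Y]Y__   read Y → write _, move +1, go to S
S | _Y__[Y]__   read Y → write Y, move +1, go to R
R | _Y__Y[_]_   read _ → write X, move -1, go to S
S | _Y__[Y]X_   read Y → write Y, move +1, go to R
R | _Y__Y[X]_   read X → write _, move +1, go to P
P | _Y__Y_[_]
The non-blank tape span at halt is Y__Y.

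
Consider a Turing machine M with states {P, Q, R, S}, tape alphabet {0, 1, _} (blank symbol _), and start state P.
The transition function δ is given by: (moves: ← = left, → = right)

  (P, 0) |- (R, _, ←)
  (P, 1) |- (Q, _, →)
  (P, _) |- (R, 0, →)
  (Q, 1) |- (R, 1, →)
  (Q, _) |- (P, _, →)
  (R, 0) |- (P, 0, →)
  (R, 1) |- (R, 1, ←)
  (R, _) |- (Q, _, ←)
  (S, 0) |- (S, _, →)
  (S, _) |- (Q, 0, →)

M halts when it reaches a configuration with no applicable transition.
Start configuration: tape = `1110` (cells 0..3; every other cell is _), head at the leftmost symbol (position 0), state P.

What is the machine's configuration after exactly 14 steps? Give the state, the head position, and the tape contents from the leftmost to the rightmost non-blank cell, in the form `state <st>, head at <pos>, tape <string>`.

state=P head=0 tape=_[1]110__   (P,1)→(Q,_,→)
state=Q head=1 tape=__[1]10__   (Q,1)→(R,1,→)
state=R head=2 tape=__1[1]0__   (R,1)→(R,1,←)
state=R head=1 tape=__[1]10__   (R,1)→(R,1,←)
state=R head=0 tape=_[_]110__   (R,_)→(Q,_,←)
state=Q head=-1 tape=[_]_110__   (Q,_)→(P,_,→)
state=P head=0 tape=_[_]110__   (P,_)→(R,0,→)
state=R head=1 tape=_0[1]10__   (R,1)→(R,1,←)
state=R head=0 tape=_[0]110__   (R,0)→(P,0,→)
state=P head=1 tape=_0[1]10__   (P,1)→(Q,_,→)
state=Q head=2 tape=_0_[1]0__   (Q,1)→(R,1,→)
state=R head=3 tape=_0_1[0]__   (R,0)→(P,0,→)
state=P head=4 tape=_0_10[_]_   (P,_)→(R,0,→)
state=R head=5 tape=_0_100[_]   (R,_)→(Q,_,←)
state=Q head=4 tape=_0_10[0]_
After 14 steps: state Q, head at 4, tape 0_100.

state Q, head at 4, tape 0_100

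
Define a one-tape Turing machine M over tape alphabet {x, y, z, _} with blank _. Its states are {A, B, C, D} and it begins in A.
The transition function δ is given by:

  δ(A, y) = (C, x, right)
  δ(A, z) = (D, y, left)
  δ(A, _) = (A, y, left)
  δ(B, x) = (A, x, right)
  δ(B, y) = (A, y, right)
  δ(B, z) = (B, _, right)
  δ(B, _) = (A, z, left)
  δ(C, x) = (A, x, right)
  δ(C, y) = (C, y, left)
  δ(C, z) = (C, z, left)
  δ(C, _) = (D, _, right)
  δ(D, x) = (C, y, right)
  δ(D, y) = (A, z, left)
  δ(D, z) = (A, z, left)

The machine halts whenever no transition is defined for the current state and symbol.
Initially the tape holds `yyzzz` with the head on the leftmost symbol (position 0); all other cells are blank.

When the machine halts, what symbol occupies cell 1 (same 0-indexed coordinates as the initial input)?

state=A head=0 tape=[y]yzzz__   (A,y)→(C,x,right)
state=C head=1 tape=x[y]zzz__   (C,y)→(C,y,left)
state=C head=0 tape=[x]yzzz__   (C,x)→(A,x,right)
state=A head=1 tape=x[y]zzz__   (A,y)→(C,x,right)
state=C head=2 tape=xx[z]zz__   (C,z)→(C,z,left)
state=C head=1 tape=x[x]zzz__   (C,x)→(A,x,right)
state=A head=2 tape=xx[z]zz__   (A,z)→(D,y,left)
state=D head=1 tape=x[x]yzz__   (D,x)→(C,y,right)
state=C head=2 tape=xy[y]zz__   (C,y)→(C,y,left)
state=C head=1 tape=x[y]yzz__   (C,y)→(C,y,left)
state=C head=0 tape=[x]yyzz__   (C,x)→(A,x,right)
state=A head=1 tape=x[y]yzz__   (A,y)→(C,x,right)
state=C head=2 tape=xx[y]zz__   (C,y)→(C,y,left)
state=C head=1 tape=x[x]yzz__   (C,x)→(A,x,right)
state=A head=2 tape=xx[y]zz__   (A,y)→(C,x,right)
state=C head=3 tape=xxx[z]z__   (C,z)→(C,z,left)
state=C head=2 tape=xx[x]zz__   (C,x)→(A,x,right)
state=A head=3 tape=xxx[z]z__   (A,z)→(D,y,left)
state=D head=2 tape=xx[x]yz__   (D,x)→(C,y,right)
state=C head=3 tape=xxy[y]z__   (C,y)→(C,y,left)
state=C head=2 tape=xx[y]yz__   (C,y)→(C,y,left)
state=C head=1 tape=x[x]yyz__   (C,x)→(A,x,right)
state=A head=2 tape=xx[y]yz__   (A,y)→(C,x,right)
state=C head=3 tape=xxx[y]z__   (C,y)→(C,y,left)
state=C head=2 tape=xx[x]yz__   (C,x)→(A,x,right)
state=A head=3 tape=xxx[y]z__   (A,y)→(C,x,right)
state=C head=4 tape=xxxx[z]__   (C,z)→(C,z,left)
state=C head=3 tape=xxx[x]z__   (C,x)→(A,x,right)
state=A head=4 tape=xxxx[z]__   (A,z)→(D,y,left)
state=D head=3 tape=xxx[x]y__   (D,x)→(C,y,right)
state=C head=4 tape=xxxy[y]__   (C,y)→(C,y,left)
state=C head=3 tape=xxx[y]y__   (C,y)→(C,y,left)
state=C head=2 tape=xx[x]yy__   (C,x)→(A,x,right)
state=A head=3 tape=xxx[y]y__   (A,y)→(C,x,right)
state=C head=4 tape=xxxx[y]__   (C,y)→(C,y,left)
state=C head=3 tape=xxx[x]y__   (C,x)→(A,x,right)
state=A head=4 tape=xxxx[y]__   (A,y)→(C,x,right)
state=C head=5 tape=xxxxx[_]_   (C,_)→(D,_,right)
state=D head=6 tape=xxxxx_[_]
Cell 1 holds x when M halts.

x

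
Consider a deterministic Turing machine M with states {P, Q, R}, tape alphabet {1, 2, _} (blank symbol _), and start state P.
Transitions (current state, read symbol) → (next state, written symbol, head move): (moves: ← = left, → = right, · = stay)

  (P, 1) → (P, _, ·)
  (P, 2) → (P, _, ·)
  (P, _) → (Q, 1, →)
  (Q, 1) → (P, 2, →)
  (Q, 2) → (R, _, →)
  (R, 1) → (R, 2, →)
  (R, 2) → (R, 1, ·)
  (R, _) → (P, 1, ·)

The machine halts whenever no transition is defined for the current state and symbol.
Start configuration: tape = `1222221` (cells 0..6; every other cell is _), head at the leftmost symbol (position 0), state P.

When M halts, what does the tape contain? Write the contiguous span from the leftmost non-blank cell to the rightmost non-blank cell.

state=P head=0 tape=[1]222221__   (P,1)→(P,_,·)
state=P head=0 tape=[_]222221__   (P,_)→(Q,1,→)
state=Q head=1 tape=1[2]22221__   (Q,2)→(R,_,→)
state=R head=2 tape=1_[2]2221__   (R,2)→(R,1,·)
state=R head=2 tape=1_[1]2221__   (R,1)→(R,2,→)
state=R head=3 tape=1_2[2]221__   (R,2)→(R,1,·)
state=R head=3 tape=1_2[1]221__   (R,1)→(R,2,→)
state=R head=4 tape=1_22[2]21__   (R,2)→(R,1,·)
state=R head=4 tape=1_22[1]21__   (R,1)→(R,2,→)
state=R head=5 tape=1_222[2]1__   (R,2)→(R,1,·)
state=R head=5 tape=1_222[1]1__   (R,1)→(R,2,→)
state=R head=6 tape=1_2222[1]__   (R,1)→(R,2,→)
state=R head=7 tape=1_22222[_]_   (R,_)→(P,1,·)
state=P head=7 tape=1_22222[1]_   (P,1)→(P,_,·)
state=P head=7 tape=1_22222[_]_   (P,_)→(Q,1,→)
state=Q head=8 tape=1_222221[_]
The non-blank tape span at halt is 1_222221.

1_222221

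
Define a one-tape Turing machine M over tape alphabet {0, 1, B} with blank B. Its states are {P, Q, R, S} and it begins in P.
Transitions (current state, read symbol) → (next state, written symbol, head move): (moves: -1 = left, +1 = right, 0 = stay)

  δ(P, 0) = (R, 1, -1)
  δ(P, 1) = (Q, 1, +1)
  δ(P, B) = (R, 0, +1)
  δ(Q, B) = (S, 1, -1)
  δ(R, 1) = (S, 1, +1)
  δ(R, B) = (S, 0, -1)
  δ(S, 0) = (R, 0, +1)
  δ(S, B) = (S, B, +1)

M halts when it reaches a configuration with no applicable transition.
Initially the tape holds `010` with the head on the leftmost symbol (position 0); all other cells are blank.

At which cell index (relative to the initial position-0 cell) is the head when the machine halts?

1

P | BB[0]10   read 0 → write 1, move -1, go to R
R | B[B]110   read B → write 0, move -1, go to S
S | [B]0110   read B → write B, move +1, go to S
S | B[0]110   read 0 → write 0, move +1, go to R
R | B0[1]10   read 1 → write 1, move +1, go to S
S | B01[1]0
At halt the head is at cell 1.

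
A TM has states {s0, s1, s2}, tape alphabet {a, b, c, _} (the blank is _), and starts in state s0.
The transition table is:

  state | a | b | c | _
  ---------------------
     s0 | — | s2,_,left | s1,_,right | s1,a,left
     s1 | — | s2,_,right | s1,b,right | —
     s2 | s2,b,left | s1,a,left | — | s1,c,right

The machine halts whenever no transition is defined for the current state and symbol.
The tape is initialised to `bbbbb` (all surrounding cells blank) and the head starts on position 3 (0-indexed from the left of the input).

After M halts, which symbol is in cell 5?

state=s0 head=3 tape=bbb[b]b__   (s0,b)→(s2,_,left)
state=s2 head=2 tape=bb[b]_b__   (s2,b)→(s1,a,left)
state=s1 head=1 tape=b[b]a_b__   (s1,b)→(s2,_,right)
state=s2 head=2 tape=b_[a]_b__   (s2,a)→(s2,b,left)
state=s2 head=1 tape=b[_]b_b__   (s2,_)→(s1,c,right)
state=s1 head=2 tape=bc[b]_b__   (s1,b)→(s2,_,right)
state=s2 head=3 tape=bc_[_]b__   (s2,_)→(s1,c,right)
state=s1 head=4 tape=bc_c[b]__   (s1,b)→(s2,_,right)
state=s2 head=5 tape=bc_c_[_]_   (s2,_)→(s1,c,right)
state=s1 head=6 tape=bc_c_c[_]
Cell 5 holds c when M halts.

c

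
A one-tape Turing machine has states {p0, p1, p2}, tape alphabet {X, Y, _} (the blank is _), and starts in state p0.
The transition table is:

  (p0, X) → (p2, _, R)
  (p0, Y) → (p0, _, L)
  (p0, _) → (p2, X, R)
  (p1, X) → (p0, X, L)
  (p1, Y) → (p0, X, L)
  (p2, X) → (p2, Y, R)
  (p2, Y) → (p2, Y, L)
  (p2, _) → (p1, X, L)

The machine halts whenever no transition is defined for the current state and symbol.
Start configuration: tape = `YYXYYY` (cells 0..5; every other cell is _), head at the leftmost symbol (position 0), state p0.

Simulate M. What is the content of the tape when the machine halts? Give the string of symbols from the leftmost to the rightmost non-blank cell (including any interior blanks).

p0 | ____[Y]YXYYY   read Y → write _, move L, go to p0
p0 | ___[_]_YXYYY   read _ → write X, move R, go to p2
p2 | ___X[_]YXYYY   read _ → write X, move L, go to p1
p1 | ___[X]XYXYYY   read X → write X, move L, go to p0
p0 | __[_]XXYXYYY   read _ → write X, move R, go to p2
p2 | __X[X]XYXYYY   read X → write Y, move R, go to p2
p2 | __XY[X]YXYYY   read X → write Y, move R, go to p2
p2 | __XYY[Y]XYYY   read Y → write Y, move L, go to p2
p2 | __XY[Y]YXYYY   read Y → write Y, move L, go to p2
p2 | __X[Y]YYXYYY   read Y → write Y, move L, go to p2
p2 | __[X]YYYXYYY   read X → write Y, move R, go to p2
p2 | __Y[Y]YYXYYY   read Y → write Y, move L, go to p2
p2 | __[Y]YYYXYYY   read Y → write Y, move L, go to p2
p2 | _[_]YYYYXYYY   read _ → write X, move L, go to p1
p1 | [_]XYYYYXYYY
The non-blank tape span at halt is XYYYYXYYY.

XYYYYXYYY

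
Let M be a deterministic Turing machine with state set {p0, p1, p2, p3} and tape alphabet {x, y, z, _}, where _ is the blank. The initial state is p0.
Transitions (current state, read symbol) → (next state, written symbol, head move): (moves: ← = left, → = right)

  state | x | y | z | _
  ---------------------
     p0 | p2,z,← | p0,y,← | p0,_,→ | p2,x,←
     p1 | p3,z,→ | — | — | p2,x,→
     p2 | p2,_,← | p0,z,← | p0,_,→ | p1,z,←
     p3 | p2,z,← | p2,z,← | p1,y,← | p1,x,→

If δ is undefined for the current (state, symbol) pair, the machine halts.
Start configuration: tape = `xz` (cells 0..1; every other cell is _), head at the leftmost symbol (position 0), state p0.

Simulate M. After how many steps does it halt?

14

p0 | __[x]z_   read x → write z, move ←, go to p2
p2 | _[_]zz_   read _ → write z, move ←, go to p1
p1 | [_]zzz_   read _ → write x, move →, go to p2
p2 | x[z]zz_   read z → write _, move →, go to p0
p0 | x_[z]z_   read z → write _, move →, go to p0
p0 | x__[z]_   read z → write _, move →, go to p0
p0 | x___[_]   read _ → write x, move ←, go to p2
p2 | x__[_]x   read _ → write z, move ←, go to p1
p1 | x_[_]zx   read _ → write x, move →, go to p2
p2 | x_x[z]x   read z → write _, move →, go to p0
p0 | x_x_[x]   read x → write z, move ←, go to p2
p2 | x_x[_]z   read _ → write z, move ←, go to p1
p1 | x_[x]zz   read x → write z, move →, go to p3
p3 | x_z[z]z   read z → write y, move ←, go to p1
p1 | x_[z]yz
M halts after 14 transitions.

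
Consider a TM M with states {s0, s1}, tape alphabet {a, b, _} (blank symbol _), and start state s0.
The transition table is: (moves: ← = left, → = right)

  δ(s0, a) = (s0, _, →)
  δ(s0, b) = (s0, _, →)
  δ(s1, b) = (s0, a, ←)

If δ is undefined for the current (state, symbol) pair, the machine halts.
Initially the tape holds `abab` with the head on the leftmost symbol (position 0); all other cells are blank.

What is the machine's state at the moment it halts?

s0 | [a]bab_   read a → write _, move →, go to s0
s0 | _[b]ab_   read b → write _, move →, go to s0
s0 | __[a]b_   read a → write _, move →, go to s0
s0 | ___[b]_   read b → write _, move →, go to s0
s0 | ____[_]
No transition is defined for (s0, _); M halts in state s0.

s0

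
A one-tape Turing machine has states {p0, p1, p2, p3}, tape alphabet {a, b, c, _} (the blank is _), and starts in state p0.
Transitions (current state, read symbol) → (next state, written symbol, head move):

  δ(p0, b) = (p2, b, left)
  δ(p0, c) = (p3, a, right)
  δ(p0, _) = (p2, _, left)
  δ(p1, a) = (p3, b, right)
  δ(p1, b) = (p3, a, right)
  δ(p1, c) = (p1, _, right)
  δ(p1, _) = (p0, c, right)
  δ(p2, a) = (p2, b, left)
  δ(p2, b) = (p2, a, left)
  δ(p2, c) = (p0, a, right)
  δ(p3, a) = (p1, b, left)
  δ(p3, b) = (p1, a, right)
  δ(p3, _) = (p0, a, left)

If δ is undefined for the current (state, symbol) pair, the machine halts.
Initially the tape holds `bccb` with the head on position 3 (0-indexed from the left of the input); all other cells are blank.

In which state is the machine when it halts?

p2

state=p0 head=3 tape=_bcc[b]   (p0,b)→(p2,b,left)
state=p2 head=2 tape=_bc[c]b   (p2,c)→(p0,a,right)
state=p0 head=3 tape=_bca[b]   (p0,b)→(p2,b,left)
state=p2 head=2 tape=_bc[a]b   (p2,a)→(p2,b,left)
state=p2 head=1 tape=_b[c]bb   (p2,c)→(p0,a,right)
state=p0 head=2 tape=_ba[b]b   (p0,b)→(p2,b,left)
state=p2 head=1 tape=_b[a]bb   (p2,a)→(p2,b,left)
state=p2 head=0 tape=_[b]bbb   (p2,b)→(p2,a,left)
state=p2 head=-1 tape=[_]abbb
No transition is defined for (p2, _); M halts in state p2.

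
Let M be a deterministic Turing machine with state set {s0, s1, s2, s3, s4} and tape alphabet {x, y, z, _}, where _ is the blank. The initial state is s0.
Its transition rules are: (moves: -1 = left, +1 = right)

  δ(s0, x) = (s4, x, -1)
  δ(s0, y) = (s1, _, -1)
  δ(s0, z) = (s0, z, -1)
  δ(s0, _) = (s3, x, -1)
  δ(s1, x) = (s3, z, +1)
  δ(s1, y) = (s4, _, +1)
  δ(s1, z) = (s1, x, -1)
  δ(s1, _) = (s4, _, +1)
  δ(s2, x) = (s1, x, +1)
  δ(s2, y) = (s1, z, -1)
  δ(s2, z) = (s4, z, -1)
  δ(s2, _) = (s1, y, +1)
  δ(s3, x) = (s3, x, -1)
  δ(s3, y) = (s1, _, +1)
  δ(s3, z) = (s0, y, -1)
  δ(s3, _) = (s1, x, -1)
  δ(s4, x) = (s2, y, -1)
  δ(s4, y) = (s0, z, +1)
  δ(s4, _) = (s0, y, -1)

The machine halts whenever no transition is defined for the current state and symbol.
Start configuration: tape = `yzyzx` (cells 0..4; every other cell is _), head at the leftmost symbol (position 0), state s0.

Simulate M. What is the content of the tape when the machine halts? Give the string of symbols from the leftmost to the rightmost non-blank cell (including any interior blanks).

state=s0 head=0 tape=_____[y]zyzx   (s0,y)→(s1,_,-1)
state=s1 head=-1 tape=____[_]_zyzx   (s1,_)→(s4,_,+1)
state=s4 head=0 tape=_____[_]zyzx   (s4,_)→(s0,y,-1)
state=s0 head=-1 tape=____[_]yzyzx   (s0,_)→(s3,x,-1)
state=s3 head=-2 tape=___[_]xyzyzx   (s3,_)→(s1,x,-1)
state=s1 head=-3 tape=__[_]xxyzyzx   (s1,_)→(s4,_,+1)
state=s4 head=-2 tape=___[x]xyzyzx   (s4,x)→(s2,y,-1)
state=s2 head=-3 tape=__[_]yxyzyzx   (s2,_)→(s1,y,+1)
state=s1 head=-2 tape=__y[y]xyzyzx   (s1,y)→(s4,_,+1)
state=s4 head=-1 tape=__y_[x]yzyzx   (s4,x)→(s2,y,-1)
state=s2 head=-2 tape=__y[_]yyzyzx   (s2,_)→(s1,y,+1)
state=s1 head=-1 tape=__yy[y]yzyzx   (s1,y)→(s4,_,+1)
state=s4 head=0 tape=__yy_[y]zyzx   (s4,y)→(s0,z,+1)
state=s0 head=1 tape=__yy_z[z]yzx   (s0,z)→(s0,z,-1)
state=s0 head=0 tape=__yy_[z]zyzx   (s0,z)→(s0,z,-1)
state=s0 head=-1 tape=__yy[_]zzyzx   (s0,_)→(s3,x,-1)
state=s3 head=-2 tape=__y[y]xzzyzx   (s3,y)→(s1,_,+1)
state=s1 head=-1 tape=__y_[x]zzyzx   (s1,x)→(s3,z,+1)
state=s3 head=0 tape=__y_z[z]zyzx   (s3,z)→(s0,y,-1)
state=s0 head=-1 tape=__y_[z]yzyzx   (s0,z)→(s0,z,-1)
state=s0 head=-2 tape=__y[_]zyzyzx   (s0,_)→(s3,x,-1)
state=s3 head=-3 tape=__[y]xzyzyzx   (s3,y)→(s1,_,+1)
state=s1 head=-2 tape=___[x]zyzyzx   (s1,x)→(s3,z,+1)
state=s3 head=-1 tape=___z[z]yzyzx   (s3,z)→(s0,y,-1)
state=s0 head=-2 tape=___[z]yyzyzx   (s0,z)→(s0,z,-1)
state=s0 head=-3 tape=__[_]zyyzyzx   (s0,_)→(s3,x,-1)
state=s3 head=-4 tape=_[_]xzyyzyzx   (s3,_)→(s1,x,-1)
state=s1 head=-5 tape=[_]xxzyyzyzx   (s1,_)→(s4,_,+1)
state=s4 head=-4 tape=_[x]xzyyzyzx   (s4,x)→(s2,y,-1)
state=s2 head=-5 tape=[_]yxzyyzyzx   (s2,_)→(s1,y,+1)
state=s1 head=-4 tape=y[y]xzyyzyzx   (s1,y)→(s4,_,+1)
state=s4 head=-3 tape=y_[x]zyyzyzx   (s4,x)→(s2,y,-1)
state=s2 head=-4 tape=y[_]yzyyzyzx   (s2,_)→(s1,y,+1)
state=s1 head=-3 tape=yy[y]zyyzyzx   (s1,y)→(s4,_,+1)
state=s4 head=-2 tape=yy_[z]yyzyzx
The non-blank tape span at halt is yy_zyyzyzx.

yy_zyyzyzx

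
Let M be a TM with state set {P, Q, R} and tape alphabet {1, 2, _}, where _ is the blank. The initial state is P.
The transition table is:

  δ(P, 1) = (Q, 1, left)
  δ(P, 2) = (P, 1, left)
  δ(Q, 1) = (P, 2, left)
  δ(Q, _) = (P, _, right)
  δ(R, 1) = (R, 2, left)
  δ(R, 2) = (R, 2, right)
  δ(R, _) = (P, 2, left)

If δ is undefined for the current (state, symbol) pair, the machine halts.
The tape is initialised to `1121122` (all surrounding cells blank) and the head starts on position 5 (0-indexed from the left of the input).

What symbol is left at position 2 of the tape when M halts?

1

state=P head=5 tape=_11211[2]2   (P,2)→(P,1,left)
state=P head=4 tape=_1121[1]12   (P,1)→(Q,1,left)
state=Q head=3 tape=_112[1]112   (Q,1)→(P,2,left)
state=P head=2 tape=_11[2]2112   (P,2)→(P,1,left)
state=P head=1 tape=_1[1]12112   (P,1)→(Q,1,left)
state=Q head=0 tape=_[1]112112   (Q,1)→(P,2,left)
state=P head=-1 tape=[_]2112112
Cell 2 holds 1 when M halts.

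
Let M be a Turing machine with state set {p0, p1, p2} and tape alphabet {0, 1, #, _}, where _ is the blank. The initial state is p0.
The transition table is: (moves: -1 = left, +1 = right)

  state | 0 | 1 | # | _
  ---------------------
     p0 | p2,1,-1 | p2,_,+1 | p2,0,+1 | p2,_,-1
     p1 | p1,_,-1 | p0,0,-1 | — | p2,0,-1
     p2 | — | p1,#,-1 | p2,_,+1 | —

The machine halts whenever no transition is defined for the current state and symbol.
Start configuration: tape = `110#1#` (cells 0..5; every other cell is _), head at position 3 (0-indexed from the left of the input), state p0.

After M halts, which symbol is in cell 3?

state=p0 head=3 tape=110[#]1#   (p0,#)→(p2,0,+1)
state=p2 head=4 tape=1100[1]#   (p2,1)→(p1,#,-1)
state=p1 head=3 tape=110[0]##   (p1,0)→(p1,_,-1)
state=p1 head=2 tape=11[0]_##   (p1,0)→(p1,_,-1)
state=p1 head=1 tape=1[1]__##   (p1,1)→(p0,0,-1)
state=p0 head=0 tape=[1]0__##   (p0,1)→(p2,_,+1)
state=p2 head=1 tape=_[0]__##
Cell 3 holds _ when M halts.

_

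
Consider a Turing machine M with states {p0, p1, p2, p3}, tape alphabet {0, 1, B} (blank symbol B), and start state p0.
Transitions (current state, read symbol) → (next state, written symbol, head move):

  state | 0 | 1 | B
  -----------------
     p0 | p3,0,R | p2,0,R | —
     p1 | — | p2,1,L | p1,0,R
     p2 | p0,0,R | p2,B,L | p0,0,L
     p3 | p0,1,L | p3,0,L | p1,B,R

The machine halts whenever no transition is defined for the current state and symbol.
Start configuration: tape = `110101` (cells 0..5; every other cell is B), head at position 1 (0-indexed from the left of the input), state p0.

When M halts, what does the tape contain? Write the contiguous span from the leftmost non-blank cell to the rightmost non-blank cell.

state=p0 head=1 tape=1[1]0101B   (p0,1)→(p2,0,R)
state=p2 head=2 tape=10[0]101B   (p2,0)→(p0,0,R)
state=p0 head=3 tape=100[1]01B   (p0,1)→(p2,0,R)
state=p2 head=4 tape=1000[0]1B   (p2,0)→(p0,0,R)
state=p0 head=5 tape=10000[1]B   (p0,1)→(p2,0,R)
state=p2 head=6 tape=100000[B]   (p2,B)→(p0,0,L)
state=p0 head=5 tape=10000[0]0   (p0,0)→(p3,0,R)
state=p3 head=6 tape=100000[0]   (p3,0)→(p0,1,L)
state=p0 head=5 tape=10000[0]1   (p0,0)→(p3,0,R)
state=p3 head=6 tape=100000[1]   (p3,1)→(p3,0,L)
state=p3 head=5 tape=10000[0]0   (p3,0)→(p0,1,L)
state=p0 head=4 tape=1000[0]10   (p0,0)→(p3,0,R)
state=p3 head=5 tape=10000[1]0   (p3,1)→(p3,0,L)
state=p3 head=4 tape=1000[0]00   (p3,0)→(p0,1,L)
state=p0 head=3 tape=100[0]100   (p0,0)→(p3,0,R)
state=p3 head=4 tape=1000[1]00   (p3,1)→(p3,0,L)
state=p3 head=3 tape=100[0]000   (p3,0)→(p0,1,L)
state=p0 head=2 tape=10[0]1000   (p0,0)→(p3,0,R)
state=p3 head=3 tape=100[1]000   (p3,1)→(p3,0,L)
state=p3 head=2 tape=10[0]0000   (p3,0)→(p0,1,L)
state=p0 head=1 tape=1[0]10000   (p0,0)→(p3,0,R)
state=p3 head=2 tape=10[1]0000   (p3,1)→(p3,0,L)
state=p3 head=1 tape=1[0]00000   (p3,0)→(p0,1,L)
state=p0 head=0 tape=[1]100000   (p0,1)→(p2,0,R)
state=p2 head=1 tape=0[1]00000   (p2,1)→(p2,B,L)
state=p2 head=0 tape=[0]B00000   (p2,0)→(p0,0,R)
state=p0 head=1 tape=0[B]00000
The non-blank tape span at halt is 0B00000.

0B00000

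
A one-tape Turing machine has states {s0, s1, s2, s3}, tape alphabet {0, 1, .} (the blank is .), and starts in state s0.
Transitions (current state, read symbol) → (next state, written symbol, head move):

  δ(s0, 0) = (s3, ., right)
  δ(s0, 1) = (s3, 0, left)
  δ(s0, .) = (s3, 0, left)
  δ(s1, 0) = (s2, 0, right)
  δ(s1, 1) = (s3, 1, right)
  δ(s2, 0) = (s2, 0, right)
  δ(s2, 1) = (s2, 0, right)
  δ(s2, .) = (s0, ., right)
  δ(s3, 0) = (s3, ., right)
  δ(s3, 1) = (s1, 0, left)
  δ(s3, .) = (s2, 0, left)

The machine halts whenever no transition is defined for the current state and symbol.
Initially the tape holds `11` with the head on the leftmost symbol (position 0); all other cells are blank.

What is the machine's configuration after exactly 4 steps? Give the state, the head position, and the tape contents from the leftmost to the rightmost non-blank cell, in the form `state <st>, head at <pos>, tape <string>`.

state s3, head at 0, tape 01

s0 | ..[1]1   read 1 → write 0, move left, go to s3
s3 | .[.]01   read . → write 0, move left, go to s2
s2 | [.]001   read . → write ., move right, go to s0
s0 | .[0]01   read 0 → write ., move right, go to s3
s3 | ..[0]1
After 4 steps: state s3, head at 0, tape 01.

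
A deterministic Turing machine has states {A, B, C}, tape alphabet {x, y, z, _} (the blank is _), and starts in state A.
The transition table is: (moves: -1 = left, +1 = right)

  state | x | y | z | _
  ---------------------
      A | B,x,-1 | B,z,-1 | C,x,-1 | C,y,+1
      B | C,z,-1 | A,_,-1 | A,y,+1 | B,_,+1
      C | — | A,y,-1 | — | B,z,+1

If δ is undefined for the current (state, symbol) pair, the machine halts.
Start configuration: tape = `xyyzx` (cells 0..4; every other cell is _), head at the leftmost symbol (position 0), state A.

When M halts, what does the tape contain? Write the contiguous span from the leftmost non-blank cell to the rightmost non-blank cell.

zz_zyzx

A | __[x]yyzx   read x → write x, move -1, go to B
B | _[_]xyyzx   read _ → write _, move +1, go to B
B | __[x]yyzx   read x → write z, move -1, go to C
C | _[_]zyyzx   read _ → write z, move +1, go to B
B | _z[z]yyzx   read z → write y, move +1, go to A
A | _zy[y]yzx   read y → write z, move -1, go to B
B | _z[y]zyzx   read y → write _, move -1, go to A
A | _[z]_zyzx   read z → write x, move -1, go to C
C | [_]x_zyzx   read _ → write z, move +1, go to B
B | z[x]_zyzx   read x → write z, move -1, go to C
C | [z]z_zyzx
The non-blank tape span at halt is zz_zyzx.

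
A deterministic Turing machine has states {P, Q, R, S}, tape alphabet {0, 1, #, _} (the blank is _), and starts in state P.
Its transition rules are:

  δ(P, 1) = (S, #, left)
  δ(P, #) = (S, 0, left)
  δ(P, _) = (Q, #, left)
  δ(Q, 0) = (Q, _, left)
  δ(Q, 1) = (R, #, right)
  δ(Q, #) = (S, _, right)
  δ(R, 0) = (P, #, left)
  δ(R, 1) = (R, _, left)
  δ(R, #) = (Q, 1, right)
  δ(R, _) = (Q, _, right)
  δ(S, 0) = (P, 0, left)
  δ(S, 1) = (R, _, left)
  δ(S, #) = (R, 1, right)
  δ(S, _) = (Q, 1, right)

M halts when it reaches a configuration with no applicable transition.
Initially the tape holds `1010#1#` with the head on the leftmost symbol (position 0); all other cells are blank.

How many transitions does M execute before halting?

22

state=P head=0 tape=_[1]010#1#   (P,1)→(S,#,left)
state=S head=-1 tape=[_]#010#1#   (S,_)→(Q,1,right)
state=Q head=0 tape=1[#]010#1#   (Q,#)→(S,_,right)
state=S head=1 tape=1_[0]10#1#   (S,0)→(P,0,left)
state=P head=0 tape=1[_]010#1#   (P,_)→(Q,#,left)
state=Q head=-1 tape=[1]#010#1#   (Q,1)→(R,#,right)
state=R head=0 tape=#[#]010#1#   (R,#)→(Q,1,right)
state=Q head=1 tape=#1[0]10#1#   (Q,0)→(Q,_,left)
state=Q head=0 tape=#[1]_10#1#   (Q,1)→(R,#,right)
state=R head=1 tape=##[_]10#1#   (R,_)→(Q,_,right)
state=Q head=2 tape=##_[1]0#1#   (Q,1)→(R,#,right)
state=R head=3 tape=##_#[0]#1#   (R,0)→(P,#,left)
state=P head=2 tape=##_[#]##1#   (P,#)→(S,0,left)
state=S head=1 tape=##[_]0##1#   (S,_)→(Q,1,right)
state=Q head=2 tape=##1[0]##1#   (Q,0)→(Q,_,left)
state=Q head=1 tape=##[1]_##1#   (Q,1)→(R,#,right)
state=R head=2 tape=###[_]##1#   (R,_)→(Q,_,right)
state=Q head=3 tape=###_[#]#1#   (Q,#)→(S,_,right)
state=S head=4 tape=###__[#]1#   (S,#)→(R,1,right)
state=R head=5 tape=###__1[1]#   (R,1)→(R,_,left)
state=R head=4 tape=###__[1]_#   (R,1)→(R,_,left)
state=R head=3 tape=###_[_]__#   (R,_)→(Q,_,right)
state=Q head=4 tape=###__[_]_#
M halts after 22 transitions.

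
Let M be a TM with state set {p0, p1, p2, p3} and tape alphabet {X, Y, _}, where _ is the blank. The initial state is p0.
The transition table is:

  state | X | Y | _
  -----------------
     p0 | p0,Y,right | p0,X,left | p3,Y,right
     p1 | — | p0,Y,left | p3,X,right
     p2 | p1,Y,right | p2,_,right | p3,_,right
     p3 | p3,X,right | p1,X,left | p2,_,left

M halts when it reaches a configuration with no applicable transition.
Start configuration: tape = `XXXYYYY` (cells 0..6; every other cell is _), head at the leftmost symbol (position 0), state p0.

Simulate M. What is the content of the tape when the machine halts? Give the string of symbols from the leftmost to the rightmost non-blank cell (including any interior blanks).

p0 | _[X]XXYYYY   read X → write Y, move right, go to p0
p0 | _Y[X]XYYYY   read X → write Y, move right, go to p0
p0 | _YY[X]YYYY   read X → write Y, move right, go to p0
p0 | _YYY[Y]YYY   read Y → write X, move left, go to p0
p0 | _YY[Y]XYYY   read Y → write X, move left, go to p0
p0 | _Y[Y]XXYYY   read Y → write X, move left, go to p0
p0 | _[Y]XXXYYY   read Y → write X, move left, go to p0
p0 | [_]XXXXYYY   read _ → write Y, move right, go to p3
p3 | Y[X]XXXYYY   read X → write X, move right, go to p3
p3 | YX[X]XXYYY   read X → write X, move right, go to p3
p3 | YXX[X]XYYY   read X → write X, move right, go to p3
p3 | YXXX[X]YYY   read X → write X, move right, go to p3
p3 | YXXXX[Y]YY   read Y → write X, move left, go to p1
p1 | YXXX[X]XYY
The non-blank tape span at halt is YXXXXXYY.

YXXXXXYY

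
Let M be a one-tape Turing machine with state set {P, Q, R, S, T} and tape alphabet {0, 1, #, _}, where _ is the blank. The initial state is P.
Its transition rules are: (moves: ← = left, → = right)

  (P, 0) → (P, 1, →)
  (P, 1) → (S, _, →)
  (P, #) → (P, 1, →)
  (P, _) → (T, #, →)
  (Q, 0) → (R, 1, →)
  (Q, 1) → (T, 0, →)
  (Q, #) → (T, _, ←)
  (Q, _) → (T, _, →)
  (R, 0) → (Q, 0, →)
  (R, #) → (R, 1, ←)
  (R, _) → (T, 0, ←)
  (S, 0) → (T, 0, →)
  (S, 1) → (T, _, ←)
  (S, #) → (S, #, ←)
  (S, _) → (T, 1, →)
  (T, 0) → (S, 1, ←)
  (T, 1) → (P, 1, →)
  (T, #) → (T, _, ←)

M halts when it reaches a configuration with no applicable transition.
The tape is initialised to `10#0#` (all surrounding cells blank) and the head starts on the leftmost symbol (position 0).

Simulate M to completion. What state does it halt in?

P | [1]0#0#   read 1 → write _, move →, go to S
S | _[0]#0#   read 0 → write 0, move →, go to T
T | _0[#]0#   read # → write _, move ←, go to T
T | _[0]_0#   read 0 → write 1, move ←, go to S
S | [_]1_0#   read _ → write 1, move →, go to T
T | 1[1]_0#   read 1 → write 1, move →, go to P
P | 11[_]0#   read _ → write #, move →, go to T
T | 11#[0]#   read 0 → write 1, move ←, go to S
S | 11[#]1#   read # → write #, move ←, go to S
S | 1[1]#1#   read 1 → write _, move ←, go to T
T | [1]_#1#   read 1 → write 1, move →, go to P
P | 1[_]#1#   read _ → write #, move →, go to T
T | 1#[#]1#   read # → write _, move ←, go to T
T | 1[#]_1#   read # → write _, move ←, go to T
T | [1]__1#   read 1 → write 1, move →, go to P
P | 1[_]_1#   read _ → write #, move →, go to T
T | 1#[_]1#
No transition is defined for (T, _); M halts in state T.

T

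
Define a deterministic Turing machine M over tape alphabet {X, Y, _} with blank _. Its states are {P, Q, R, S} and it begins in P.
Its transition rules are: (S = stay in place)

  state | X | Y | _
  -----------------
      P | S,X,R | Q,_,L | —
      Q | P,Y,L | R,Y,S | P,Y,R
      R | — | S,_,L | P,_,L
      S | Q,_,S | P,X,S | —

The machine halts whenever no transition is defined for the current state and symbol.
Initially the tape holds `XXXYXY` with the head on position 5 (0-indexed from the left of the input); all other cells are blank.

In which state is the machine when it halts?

S

state=P head=5 tape=XXXYX[Y]   (P,Y)→(Q,_,L)
state=Q head=4 tape=XXXY[X]_   (Q,X)→(P,Y,L)
state=P head=3 tape=XXX[Y]Y_   (P,Y)→(Q,_,L)
state=Q head=2 tape=XX[X]_Y_   (Q,X)→(P,Y,L)
state=P head=1 tape=X[X]Y_Y_   (P,X)→(S,X,R)
state=S head=2 tape=XX[Y]_Y_   (S,Y)→(P,X,S)
state=P head=2 tape=XX[X]_Y_   (P,X)→(S,X,R)
state=S head=3 tape=XXX[_]Y_
No transition is defined for (S, _); M halts in state S.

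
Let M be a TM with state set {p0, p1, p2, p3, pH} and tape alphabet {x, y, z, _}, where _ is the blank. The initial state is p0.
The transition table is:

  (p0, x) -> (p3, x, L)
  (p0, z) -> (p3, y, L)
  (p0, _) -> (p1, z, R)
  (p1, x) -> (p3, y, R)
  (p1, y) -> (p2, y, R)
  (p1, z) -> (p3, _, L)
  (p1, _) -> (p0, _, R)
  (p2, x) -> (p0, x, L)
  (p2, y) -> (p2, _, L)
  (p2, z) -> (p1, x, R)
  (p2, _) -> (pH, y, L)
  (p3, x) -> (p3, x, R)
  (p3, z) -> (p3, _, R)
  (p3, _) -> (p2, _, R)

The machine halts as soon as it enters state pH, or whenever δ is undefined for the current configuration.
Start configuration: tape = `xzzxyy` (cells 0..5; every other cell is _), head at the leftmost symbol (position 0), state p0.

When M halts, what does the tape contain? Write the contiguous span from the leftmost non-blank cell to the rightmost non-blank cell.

p0 | _[x]zzxyy   read x → write x, move L, go to p3
p3 | [_]xzzxyy   read _ → write _, move R, go to p2
p2 | _[x]zzxyy   read x → write x, move L, go to p0
p0 | [_]xzzxyy   read _ → write z, move R, go to p1
p1 | z[x]zzxyy   read x → write y, move R, go to p3
p3 | zy[z]zxyy   read z → write _, move R, go to p3
p3 | zy_[z]xyy   read z → write _, move R, go to p3
p3 | zy__[x]yy   read x → write x, move R, go to p3
p3 | zy__x[y]y
The non-blank tape span at halt is zy__xyy.

zy__xyy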